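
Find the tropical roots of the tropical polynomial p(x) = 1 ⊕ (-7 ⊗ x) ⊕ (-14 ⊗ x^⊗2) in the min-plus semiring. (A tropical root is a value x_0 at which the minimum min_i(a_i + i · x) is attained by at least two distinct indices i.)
Roots: {7, 8}

Each tropical root is a break point of the lower envelope of the lines y = a_i + i · x (there are 3 lines, with slopes 0, 1, ..., 2). Only the lines that attain the minimum somewhere contribute to roots; other lines are dominated. Here the surviving (envelope) indices are i = 2, i = 1, i = 0.
Intersections between consecutive envelope lines give the roots: for adjacent envelope indices i < j the intersection is x = (a_i − a_j) / (j − i). Reading off the sorted break points: {7, 8}.
Verification: at each break x_0, at least two indices attain the minimum of min_i(a_i + i · x_0).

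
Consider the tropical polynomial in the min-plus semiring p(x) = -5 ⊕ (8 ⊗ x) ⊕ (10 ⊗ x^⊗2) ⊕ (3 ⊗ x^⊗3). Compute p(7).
p(7) = -5

A tropical monomial a ⊗ x^⊗i evaluates to a + i · x. Evaluating each term at x = 7:
  Term 0 contributes -5 + 0 · 7 = -5
  Term 1 contributes 8 + 1 · 7 = 15
  Term 2 contributes 10 + 2 · 7 = 24
  Term 3 contributes 3 + 3 · 7 = 24
p(7) = ⊕ of these = min[-5, 15, 24, 24] = -5.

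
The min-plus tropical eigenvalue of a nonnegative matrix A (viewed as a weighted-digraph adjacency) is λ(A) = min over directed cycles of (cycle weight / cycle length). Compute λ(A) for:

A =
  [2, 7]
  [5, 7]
λ(A) = 2

Enumerate directed cycles and compute their means (weight / length). Sample:
  cycle 0 → 0: weight = 2, length = 1, mean = 2/1 ≈ 2.000
  cycle 1 → 1: weight = 7, length = 1, mean = 7/1 ≈ 7.000
  cycle 0 → 1 → 0: weight = 12, length = 2, mean = 12/2 ≈ 6.000
  cycle 1 → 0 → 1: weight = 12, length = 2, mean = 12/2 ≈ 6.000
Minimum mean = 2.000, attained e.g. along the cycle 0 → 0 with weight 2 and length 1. So λ(A) = 2/1 = 2.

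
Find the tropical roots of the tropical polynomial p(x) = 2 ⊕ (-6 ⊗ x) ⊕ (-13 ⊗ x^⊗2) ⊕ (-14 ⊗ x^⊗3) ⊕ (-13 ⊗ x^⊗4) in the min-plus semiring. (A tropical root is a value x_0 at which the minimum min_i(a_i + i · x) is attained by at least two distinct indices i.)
Roots: {-1, 1, 7, 8}

Each tropical root is a break point of the lower envelope of the lines y = a_i + i · x (there are 5 lines, with slopes 0, 1, ..., 4). Only the lines that attain the minimum somewhere contribute to roots; other lines are dominated. Here the surviving (envelope) indices are i = 4, i = 3, i = 2, i = 1, i = 0.
Intersections between consecutive envelope lines give the roots: for adjacent envelope indices i < j the intersection is x = (a_i − a_j) / (j − i). Reading off the sorted break points: {-1, 1, 7, 8}.
Verification: at each break x_0, at least two indices attain the minimum of min_i(a_i + i · x_0).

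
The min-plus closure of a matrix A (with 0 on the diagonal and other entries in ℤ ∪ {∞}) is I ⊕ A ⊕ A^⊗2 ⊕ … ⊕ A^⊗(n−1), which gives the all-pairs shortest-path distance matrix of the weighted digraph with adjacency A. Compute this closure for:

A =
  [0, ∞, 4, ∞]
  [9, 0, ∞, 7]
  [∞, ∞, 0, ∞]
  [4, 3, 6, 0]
Closure =
  [0, ∞, 4, ∞]
  [9, 0, 13, 7]
  [∞, ∞, 0, ∞]
  [4, 3, 6, 0]

This is the Floyd-Warshall all-pairs shortest-path computation. For each intermediate vertex k = 0, 1, …, 3, update dist[i][j] ← min(dist[i][j], dist[i][k] + dist[k][j]). The final matrix gives, for each (i, j), the minimum total weight of any directed path from i to j (possibly empty when i = j).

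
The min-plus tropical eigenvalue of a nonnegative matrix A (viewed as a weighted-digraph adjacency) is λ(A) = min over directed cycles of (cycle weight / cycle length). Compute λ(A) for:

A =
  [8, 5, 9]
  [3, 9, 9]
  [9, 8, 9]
λ(A) = 4

Enumerate directed cycles and compute their means (weight / length). Sample:
  cycle 0 → 0: weight = 8, length = 1, mean = 8/1 ≈ 8.000
  cycle 1 → 1: weight = 9, length = 1, mean = 9/1 ≈ 9.000
  cycle 2 → 2: weight = 9, length = 1, mean = 9/1 ≈ 9.000
  cycle 0 → 1 → 0: weight = 8, length = 2, mean = 8/2 ≈ 4.000
  cycle 0 → 2 → 0: weight = 18, length = 2, mean = 18/2 ≈ 9.000
  cycle 1 → 0 → 1: weight = 8, length = 2, mean = 8/2 ≈ 4.000
Minimum mean = 4.000, attained e.g. along the cycle 0 → 1 → 0 with weight 8 and length 2. So λ(A) = 8/2 = 4.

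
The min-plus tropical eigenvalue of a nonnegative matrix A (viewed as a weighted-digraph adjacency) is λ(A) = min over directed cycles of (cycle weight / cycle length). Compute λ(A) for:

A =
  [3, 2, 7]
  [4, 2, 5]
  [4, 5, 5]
λ(A) = 2

Enumerate directed cycles and compute their means (weight / length). Sample:
  cycle 0 → 0: weight = 3, length = 1, mean = 3/1 ≈ 3.000
  cycle 1 → 1: weight = 2, length = 1, mean = 2/1 ≈ 2.000
  cycle 2 → 2: weight = 5, length = 1, mean = 5/1 ≈ 5.000
  cycle 0 → 1 → 0: weight = 6, length = 2, mean = 6/2 ≈ 3.000
  cycle 0 → 2 → 0: weight = 11, length = 2, mean = 11/2 ≈ 5.500
  cycle 1 → 0 → 1: weight = 6, length = 2, mean = 6/2 ≈ 3.000
Minimum mean = 2.000, attained e.g. along the cycle 1 → 1 with weight 2 and length 1. So λ(A) = 2/1 = 2.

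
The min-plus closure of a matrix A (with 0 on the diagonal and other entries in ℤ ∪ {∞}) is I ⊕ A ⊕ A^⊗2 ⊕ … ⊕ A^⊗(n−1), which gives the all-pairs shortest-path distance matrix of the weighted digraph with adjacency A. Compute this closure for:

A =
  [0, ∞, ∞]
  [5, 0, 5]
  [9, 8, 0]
Closure =
  [0, ∞, ∞]
  [5, 0, 5]
  [9, 8, 0]

This is the Floyd-Warshall all-pairs shortest-path computation. For each intermediate vertex k = 0, 1, …, 2, update dist[i][j] ← min(dist[i][j], dist[i][k] + dist[k][j]). The final matrix gives, for each (i, j), the minimum total weight of any directed path from i to j (possibly empty when i = j).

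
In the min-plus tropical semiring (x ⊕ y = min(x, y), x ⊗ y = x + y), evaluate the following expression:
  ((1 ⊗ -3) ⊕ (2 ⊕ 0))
((1 ⊗ -3) ⊕ (2 ⊕ 0)) = -2

Expand innermost to outermost. Recall ⊕ takes the minimum of its arguments and ⊗ takes their sum. Working out the expression ((1 ⊗ -3) ⊕ (2 ⊕ 0)) gives -2.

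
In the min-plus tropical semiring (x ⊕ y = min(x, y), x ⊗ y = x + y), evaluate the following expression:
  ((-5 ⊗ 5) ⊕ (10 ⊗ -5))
((-5 ⊗ 5) ⊕ (10 ⊗ -5)) = 0

Expand innermost to outermost. Recall ⊕ takes the minimum of its arguments and ⊗ takes their sum. Working out the expression ((-5 ⊗ 5) ⊕ (10 ⊗ -5)) gives 0.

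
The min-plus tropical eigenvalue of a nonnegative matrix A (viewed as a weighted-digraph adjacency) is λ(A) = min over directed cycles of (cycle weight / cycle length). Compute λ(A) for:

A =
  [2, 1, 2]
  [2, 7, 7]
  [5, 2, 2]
λ(A) = 3/2

Enumerate directed cycles and compute their means (weight / length). Sample:
  cycle 0 → 0: weight = 2, length = 1, mean = 2/1 ≈ 2.000
  cycle 1 → 1: weight = 7, length = 1, mean = 7/1 ≈ 7.000
  cycle 2 → 2: weight = 2, length = 1, mean = 2/1 ≈ 2.000
  cycle 0 → 1 → 0: weight = 3, length = 2, mean = 3/2 ≈ 1.500
  cycle 0 → 2 → 0: weight = 7, length = 2, mean = 7/2 ≈ 3.500
  cycle 1 → 0 → 1: weight = 3, length = 2, mean = 3/2 ≈ 1.500
Minimum mean = 1.500, attained e.g. along the cycle 0 → 1 → 0 with weight 3 and length 2. So λ(A) = 3/2 = 3/2.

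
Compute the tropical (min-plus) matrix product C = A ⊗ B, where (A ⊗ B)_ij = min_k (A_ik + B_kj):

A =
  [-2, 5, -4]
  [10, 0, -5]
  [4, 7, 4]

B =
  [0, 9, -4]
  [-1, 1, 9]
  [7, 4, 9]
A ⊗ B =
  [-2, 0, -6]
  [-1, -1, 4]
  [4, 8, 0]

Apply the min-plus product entry-by-entry:
  C[0][0] = min over k of (A[0][0] + B[0][0] = -2 + 0 = -2, A[0][1] + B[1][0] = 5 + -1 = 4, A[0][2] + B[2][0] = -4 + 7 = 3) = -2 (attained at k = 0)
  C[0][1] = min over k of (A[0][0] + B[0][1] = -2 + 9 = 7, A[0][1] + B[1][1] = 5 + 1 = 6, A[0][2] + B[2][1] = -4 + 4 = 0) = 0 (attained at k = 2)
  C[0][2] = min over k of (A[0][0] + B[0][2] = -2 + -4 = -6, A[0][1] + B[1][2] = 5 + 9 = 14, A[0][2] + B[2][2] = -4 + 9 = 5) = -6 (attained at k = 0)
  C[1][0] = min over k of (A[1][0] + B[0][0] = 10 + 0 = 10, A[1][1] + B[1][0] = 0 + -1 = -1, A[1][2] + B[2][0] = -5 + 7 = 2) = -1 (attained at k = 1)
  C[1][1] = min over k of (A[1][0] + B[0][1] = 10 + 9 = 19, A[1][1] + B[1][1] = 0 + 1 = 1, A[1][2] + B[2][1] = -5 + 4 = -1) = -1 (attained at k = 2)
  C[1][2] = min over k of (A[1][0] + B[0][2] = 10 + -4 = 6, A[1][1] + B[1][2] = 0 + 9 = 9, A[1][2] + B[2][2] = -5 + 9 = 4) = 4 (attained at k = 2)
  C[2][0] = min over k of (A[2][0] + B[0][0] = 4 + 0 = 4, A[2][1] + B[1][0] = 7 + -1 = 6, A[2][2] + B[2][0] = 4 + 7 = 11) = 4 (attained at k = 0)
  C[2][1] = min over k of (A[2][0] + B[0][1] = 4 + 9 = 13, A[2][1] + B[1][1] = 7 + 1 = 8, A[2][2] + B[2][1] = 4 + 4 = 8) = 8 (attained at k = 1)
  C[2][2] = min over k of (A[2][0] + B[0][2] = 4 + -4 = 0, A[2][1] + B[1][2] = 7 + 9 = 16, A[2][2] + B[2][2] = 4 + 9 = 13) = 0 (attained at k = 0)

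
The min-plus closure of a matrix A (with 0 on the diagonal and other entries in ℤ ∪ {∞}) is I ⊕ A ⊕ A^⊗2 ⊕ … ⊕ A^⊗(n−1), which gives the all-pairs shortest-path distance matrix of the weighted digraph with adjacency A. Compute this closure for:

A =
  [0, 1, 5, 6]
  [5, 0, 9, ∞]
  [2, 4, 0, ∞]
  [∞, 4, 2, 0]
Closure =
  [0, 1, 5, 6]
  [5, 0, 9, 11]
  [2, 3, 0, 8]
  [4, 4, 2, 0]

This is the Floyd-Warshall all-pairs shortest-path computation. For each intermediate vertex k = 0, 1, …, 3, update dist[i][j] ← min(dist[i][j], dist[i][k] + dist[k][j]). The final matrix gives, for each (i, j), the minimum total weight of any directed path from i to j (possibly empty when i = j).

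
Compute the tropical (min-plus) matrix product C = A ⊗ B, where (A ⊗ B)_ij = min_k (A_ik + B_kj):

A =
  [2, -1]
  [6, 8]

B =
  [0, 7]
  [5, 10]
A ⊗ B =
  [2, 9]
  [6, 13]

Apply the min-plus product entry-by-entry:
  C[0][0] = min over k of (A[0][0] + B[0][0] = 2 + 0 = 2, A[0][1] + B[1][0] = -1 + 5 = 4) = 2 (attained at k = 0)
  C[0][1] = min over k of (A[0][0] + B[0][1] = 2 + 7 = 9, A[0][1] + B[1][1] = -1 + 10 = 9) = 9 (attained at k = 0)
  C[1][0] = min over k of (A[1][0] + B[0][0] = 6 + 0 = 6, A[1][1] + B[1][0] = 8 + 5 = 13) = 6 (attained at k = 0)
  C[1][1] = min over k of (A[1][0] + B[0][1] = 6 + 7 = 13, A[1][1] + B[1][1] = 8 + 10 = 18) = 13 (attained at k = 0)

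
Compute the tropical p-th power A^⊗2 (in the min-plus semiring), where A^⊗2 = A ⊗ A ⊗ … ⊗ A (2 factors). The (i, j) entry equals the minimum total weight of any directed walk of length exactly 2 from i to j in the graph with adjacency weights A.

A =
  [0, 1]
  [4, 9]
A^⊗2 =
  [0, 1]
  [4, 5]

Each entry (A^⊗2)_ij equals the minimum over all length-2 walks i = v_0 → v_1 → … → v_2 = j of Σ_t A[v_t][v_{t+1}]. For example, for (i, j) = (0, 1) we minimise over 2 possible intermediate vertex sequences; the minimum is 1, attained along the walk 0 → 0 → 1.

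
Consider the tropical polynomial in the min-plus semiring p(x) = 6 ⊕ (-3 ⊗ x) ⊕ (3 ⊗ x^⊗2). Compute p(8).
p(8) = 5

A tropical monomial a ⊗ x^⊗i evaluates to a + i · x. Evaluating each term at x = 8:
  Term 0 contributes 6 + 0 · 8 = 6
  Term 1 contributes -3 + 1 · 8 = 5
  Term 2 contributes 3 + 2 · 8 = 19
p(8) = ⊕ of these = min[6, 5, 19] = 5.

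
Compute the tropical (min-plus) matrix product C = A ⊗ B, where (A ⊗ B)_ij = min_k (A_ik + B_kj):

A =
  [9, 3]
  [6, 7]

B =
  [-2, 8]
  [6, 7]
A ⊗ B =
  [7, 10]
  [4, 14]

Apply the min-plus product entry-by-entry:
  C[0][0] = min over k of (A[0][0] + B[0][0] = 9 + -2 = 7, A[0][1] + B[1][0] = 3 + 6 = 9) = 7 (attained at k = 0)
  C[0][1] = min over k of (A[0][0] + B[0][1] = 9 + 8 = 17, A[0][1] + B[1][1] = 3 + 7 = 10) = 10 (attained at k = 1)
  C[1][0] = min over k of (A[1][0] + B[0][0] = 6 + -2 = 4, A[1][1] + B[1][0] = 7 + 6 = 13) = 4 (attained at k = 0)
  C[1][1] = min over k of (A[1][0] + B[0][1] = 6 + 8 = 14, A[1][1] + B[1][1] = 7 + 7 = 14) = 14 (attained at k = 0)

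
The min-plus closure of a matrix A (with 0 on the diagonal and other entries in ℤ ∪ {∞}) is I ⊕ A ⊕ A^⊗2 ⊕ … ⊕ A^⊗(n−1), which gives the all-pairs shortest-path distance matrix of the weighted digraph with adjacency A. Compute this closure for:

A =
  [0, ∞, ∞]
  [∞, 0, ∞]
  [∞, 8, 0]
Closure =
  [0, ∞, ∞]
  [∞, 0, ∞]
  [∞, 8, 0]

This is the Floyd-Warshall all-pairs shortest-path computation. For each intermediate vertex k = 0, 1, …, 2, update dist[i][j] ← min(dist[i][j], dist[i][k] + dist[k][j]). The final matrix gives, for each (i, j), the minimum total weight of any directed path from i to j (possibly empty when i = j).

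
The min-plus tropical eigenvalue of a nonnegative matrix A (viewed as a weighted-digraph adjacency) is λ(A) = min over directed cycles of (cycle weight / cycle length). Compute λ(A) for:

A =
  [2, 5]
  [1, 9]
λ(A) = 2

Enumerate directed cycles and compute their means (weight / length). Sample:
  cycle 0 → 0: weight = 2, length = 1, mean = 2/1 ≈ 2.000
  cycle 1 → 1: weight = 9, length = 1, mean = 9/1 ≈ 9.000
  cycle 0 → 1 → 0: weight = 6, length = 2, mean = 6/2 ≈ 3.000
  cycle 1 → 0 → 1: weight = 6, length = 2, mean = 6/2 ≈ 3.000
Minimum mean = 2.000, attained e.g. along the cycle 0 → 0 with weight 2 and length 1. So λ(A) = 2/1 = 2.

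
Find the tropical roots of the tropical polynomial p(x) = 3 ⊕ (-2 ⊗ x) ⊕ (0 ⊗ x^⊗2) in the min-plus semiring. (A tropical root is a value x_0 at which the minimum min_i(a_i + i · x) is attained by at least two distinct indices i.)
Roots: {-2, 5}

Each tropical root is a break point of the lower envelope of the lines y = a_i + i · x (there are 3 lines, with slopes 0, 1, ..., 2). Only the lines that attain the minimum somewhere contribute to roots; other lines are dominated. Here the surviving (envelope) indices are i = 2, i = 1, i = 0.
Intersections between consecutive envelope lines give the roots: for adjacent envelope indices i < j the intersection is x = (a_i − a_j) / (j − i). Reading off the sorted break points: {-2, 5}.
Verification: at each break x_0, at least two indices attain the minimum of min_i(a_i + i · x_0).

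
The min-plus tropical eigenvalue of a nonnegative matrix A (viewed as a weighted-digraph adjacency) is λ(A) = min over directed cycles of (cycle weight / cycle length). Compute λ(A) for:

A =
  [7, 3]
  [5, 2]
λ(A) = 2

Enumerate directed cycles and compute their means (weight / length). Sample:
  cycle 0 → 0: weight = 7, length = 1, mean = 7/1 ≈ 7.000
  cycle 1 → 1: weight = 2, length = 1, mean = 2/1 ≈ 2.000
  cycle 0 → 1 → 0: weight = 8, length = 2, mean = 8/2 ≈ 4.000
  cycle 1 → 0 → 1: weight = 8, length = 2, mean = 8/2 ≈ 4.000
Minimum mean = 2.000, attained e.g. along the cycle 1 → 1 with weight 2 and length 1. So λ(A) = 2/1 = 2.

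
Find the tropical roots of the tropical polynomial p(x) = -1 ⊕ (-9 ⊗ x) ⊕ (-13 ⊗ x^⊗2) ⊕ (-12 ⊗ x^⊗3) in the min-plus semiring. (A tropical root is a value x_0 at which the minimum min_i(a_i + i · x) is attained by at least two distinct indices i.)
Roots: {-1, 4, 8}

Each tropical root is a break point of the lower envelope of the lines y = a_i + i · x (there are 4 lines, with slopes 0, 1, ..., 3). Only the lines that attain the minimum somewhere contribute to roots; other lines are dominated. Here the surviving (envelope) indices are i = 3, i = 2, i = 1, i = 0.
Intersections between consecutive envelope lines give the roots: for adjacent envelope indices i < j the intersection is x = (a_i − a_j) / (j − i). Reading off the sorted break points: {-1, 4, 8}.
Verification: at each break x_0, at least two indices attain the minimum of min_i(a_i + i · x_0).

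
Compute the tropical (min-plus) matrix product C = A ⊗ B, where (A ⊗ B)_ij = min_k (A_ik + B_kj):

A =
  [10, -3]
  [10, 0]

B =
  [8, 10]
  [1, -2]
A ⊗ B =
  [-2, -5]
  [1, -2]

Apply the min-plus product entry-by-entry:
  C[0][0] = min over k of (A[0][0] + B[0][0] = 10 + 8 = 18, A[0][1] + B[1][0] = -3 + 1 = -2) = -2 (attained at k = 1)
  C[0][1] = min over k of (A[0][0] + B[0][1] = 10 + 10 = 20, A[0][1] + B[1][1] = -3 + -2 = -5) = -5 (attained at k = 1)
  C[1][0] = min over k of (A[1][0] + B[0][0] = 10 + 8 = 18, A[1][1] + B[1][0] = 0 + 1 = 1) = 1 (attained at k = 1)
  C[1][1] = min over k of (A[1][0] + B[0][1] = 10 + 10 = 20, A[1][1] + B[1][1] = 0 + -2 = -2) = -2 (attained at k = 1)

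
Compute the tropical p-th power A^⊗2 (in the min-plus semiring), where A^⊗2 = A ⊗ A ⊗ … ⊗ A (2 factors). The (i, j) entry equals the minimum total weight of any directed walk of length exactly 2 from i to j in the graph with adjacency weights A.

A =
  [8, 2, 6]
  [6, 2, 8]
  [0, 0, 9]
A^⊗2 =
  [6, 4, 10]
  [8, 4, 10]
  [6, 2, 6]

Each entry (A^⊗2)_ij equals the minimum over all length-2 walks i = v_0 → v_1 → … → v_2 = j of Σ_t A[v_t][v_{t+1}]. For example, for (i, j) = (0, 2) we minimise over 3 possible intermediate vertex sequences; the minimum is 10, attained along the walk 0 → 1 → 2.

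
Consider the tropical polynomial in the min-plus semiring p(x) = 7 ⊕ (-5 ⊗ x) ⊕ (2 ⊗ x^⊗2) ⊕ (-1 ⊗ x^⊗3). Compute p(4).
p(4) = -1

A tropical monomial a ⊗ x^⊗i evaluates to a + i · x. Evaluating each term at x = 4:
  Term 0 contributes 7 + 0 · 4 = 7
  Term 1 contributes -5 + 1 · 4 = -1
  Term 2 contributes 2 + 2 · 4 = 10
  Term 3 contributes -1 + 3 · 4 = 11
p(4) = ⊕ of these = min[7, -1, 10, 11] = -1.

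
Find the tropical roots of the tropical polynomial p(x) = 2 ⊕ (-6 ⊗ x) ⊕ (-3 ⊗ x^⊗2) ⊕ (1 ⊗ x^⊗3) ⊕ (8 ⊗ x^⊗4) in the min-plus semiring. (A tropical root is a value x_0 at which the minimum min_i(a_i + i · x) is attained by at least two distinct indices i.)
Roots: {-7, -4, -3, 8}

Each tropical root is a break point of the lower envelope of the lines y = a_i + i · x (there are 5 lines, with slopes 0, 1, ..., 4). Only the lines that attain the minimum somewhere contribute to roots; other lines are dominated. Here the surviving (envelope) indices are i = 4, i = 3, i = 2, i = 1, i = 0.
Intersections between consecutive envelope lines give the roots: for adjacent envelope indices i < j the intersection is x = (a_i − a_j) / (j − i). Reading off the sorted break points: {-7, -4, -3, 8}.
Verification: at each break x_0, at least two indices attain the minimum of min_i(a_i + i · x_0).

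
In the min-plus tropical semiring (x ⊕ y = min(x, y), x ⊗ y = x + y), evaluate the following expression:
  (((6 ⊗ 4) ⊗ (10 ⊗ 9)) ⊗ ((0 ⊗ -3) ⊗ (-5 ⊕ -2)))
(((6 ⊗ 4) ⊗ (10 ⊗ 9)) ⊗ ((0 ⊗ -3) ⊗ (-5 ⊕ -2))) = 21

Expand innermost to outermost. Recall ⊕ takes the minimum of its arguments and ⊗ takes their sum. Working out the expression (((6 ⊗ 4) ⊗ (10 ⊗ 9)) ⊗ ((0 ⊗ -3) ⊗ (-5 ⊕ -2))) gives 21.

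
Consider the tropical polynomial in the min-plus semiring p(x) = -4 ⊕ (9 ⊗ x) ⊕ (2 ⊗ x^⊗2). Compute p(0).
p(0) = -4

A tropical monomial a ⊗ x^⊗i evaluates to a + i · x. Evaluating each term at x = 0:
  Term 0 contributes -4 + 0 · 0 = -4
  Term 1 contributes 9 + 1 · 0 = 9
  Term 2 contributes 2 + 2 · 0 = 2
p(0) = ⊕ of these = min[-4, 9, 2] = -4.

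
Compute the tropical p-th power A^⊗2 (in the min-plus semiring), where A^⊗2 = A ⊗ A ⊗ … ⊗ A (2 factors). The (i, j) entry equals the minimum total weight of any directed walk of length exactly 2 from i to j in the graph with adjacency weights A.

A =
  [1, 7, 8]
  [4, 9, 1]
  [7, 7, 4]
A^⊗2 =
  [2, 8, 8]
  [5, 8, 5]
  [8, 11, 8]

Each entry (A^⊗2)_ij equals the minimum over all length-2 walks i = v_0 → v_1 → … → v_2 = j of Σ_t A[v_t][v_{t+1}]. For example, for (i, j) = (0, 2) we minimise over 3 possible intermediate vertex sequences; the minimum is 8, attained along the walk 0 → 1 → 2.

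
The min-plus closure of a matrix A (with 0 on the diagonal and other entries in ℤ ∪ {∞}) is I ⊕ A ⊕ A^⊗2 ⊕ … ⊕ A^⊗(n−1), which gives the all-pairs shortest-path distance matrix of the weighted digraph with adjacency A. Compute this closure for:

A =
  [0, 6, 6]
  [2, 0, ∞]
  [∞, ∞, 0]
Closure =
  [0, 6, 6]
  [2, 0, 8]
  [∞, ∞, 0]

This is the Floyd-Warshall all-pairs shortest-path computation. For each intermediate vertex k = 0, 1, …, 2, update dist[i][j] ← min(dist[i][j], dist[i][k] + dist[k][j]). The final matrix gives, for each (i, j), the minimum total weight of any directed path from i to j (possibly empty when i = j).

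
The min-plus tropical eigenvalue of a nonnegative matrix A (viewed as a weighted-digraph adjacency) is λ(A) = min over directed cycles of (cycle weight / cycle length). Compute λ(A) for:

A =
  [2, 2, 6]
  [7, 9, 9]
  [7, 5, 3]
λ(A) = 2

Enumerate directed cycles and compute their means (weight / length). Sample:
  cycle 0 → 0: weight = 2, length = 1, mean = 2/1 ≈ 2.000
  cycle 1 → 1: weight = 9, length = 1, mean = 9/1 ≈ 9.000
  cycle 2 → 2: weight = 3, length = 1, mean = 3/1 ≈ 3.000
  cycle 0 → 1 → 0: weight = 9, length = 2, mean = 9/2 ≈ 4.500
  cycle 0 → 2 → 0: weight = 13, length = 2, mean = 13/2 ≈ 6.500
  cycle 1 → 0 → 1: weight = 9, length = 2, mean = 9/2 ≈ 4.500
Minimum mean = 2.000, attained e.g. along the cycle 0 → 0 with weight 2 and length 1. So λ(A) = 2/1 = 2.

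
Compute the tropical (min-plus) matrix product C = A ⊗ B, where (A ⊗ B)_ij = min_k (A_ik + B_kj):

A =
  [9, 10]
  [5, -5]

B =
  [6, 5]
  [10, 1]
A ⊗ B =
  [15, 11]
  [5, -4]

Apply the min-plus product entry-by-entry:
  C[0][0] = min over k of (A[0][0] + B[0][0] = 9 + 6 = 15, A[0][1] + B[1][0] = 10 + 10 = 20) = 15 (attained at k = 0)
  C[0][1] = min over k of (A[0][0] + B[0][1] = 9 + 5 = 14, A[0][1] + B[1][1] = 10 + 1 = 11) = 11 (attained at k = 1)
  C[1][0] = min over k of (A[1][0] + B[0][0] = 5 + 6 = 11, A[1][1] + B[1][0] = -5 + 10 = 5) = 5 (attained at k = 1)
  C[1][1] = min over k of (A[1][0] + B[0][1] = 5 + 5 = 10, A[1][1] + B[1][1] = -5 + 1 = -4) = -4 (attained at k = 1)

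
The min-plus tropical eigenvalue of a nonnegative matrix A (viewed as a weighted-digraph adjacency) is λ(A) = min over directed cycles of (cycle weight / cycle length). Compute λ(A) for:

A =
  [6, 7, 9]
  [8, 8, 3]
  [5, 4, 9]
λ(A) = 7/2

Enumerate directed cycles and compute their means (weight / length). Sample:
  cycle 0 → 0: weight = 6, length = 1, mean = 6/1 ≈ 6.000
  cycle 1 → 1: weight = 8, length = 1, mean = 8/1 ≈ 8.000
  cycle 2 → 2: weight = 9, length = 1, mean = 9/1 ≈ 9.000
  cycle 0 → 1 → 0: weight = 15, length = 2, mean = 15/2 ≈ 7.500
  cycle 0 → 2 → 0: weight = 14, length = 2, mean = 14/2 ≈ 7.000
  cycle 1 → 0 → 1: weight = 15, length = 2, mean = 15/2 ≈ 7.500
Minimum mean = 3.500, attained e.g. along the cycle 1 → 2 → 1 with weight 7 and length 2. So λ(A) = 7/2 = 7/2.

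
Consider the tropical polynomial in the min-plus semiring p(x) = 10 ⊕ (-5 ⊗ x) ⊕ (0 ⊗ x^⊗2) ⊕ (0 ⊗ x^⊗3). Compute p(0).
p(0) = -5

A tropical monomial a ⊗ x^⊗i evaluates to a + i · x. Evaluating each term at x = 0:
  Term 0 contributes 10 + 0 · 0 = 10
  Term 1 contributes -5 + 1 · 0 = -5
  Term 2 contributes 0 + 2 · 0 = 0
  Term 3 contributes 0 + 3 · 0 = 0
p(0) = ⊕ of these = min[10, -5, 0, 0] = -5.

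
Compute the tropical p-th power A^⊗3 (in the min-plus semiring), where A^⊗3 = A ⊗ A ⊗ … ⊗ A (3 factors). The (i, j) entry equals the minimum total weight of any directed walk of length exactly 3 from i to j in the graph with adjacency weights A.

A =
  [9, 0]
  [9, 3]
A^⊗3 =
  [12, 6]
  [15, 9]

Each entry (A^⊗3)_ij equals the minimum over all length-3 walks i = v_0 → v_1 → … → v_3 = j of Σ_t A[v_t][v_{t+1}]. For example, for (i, j) = (0, 1) we minimise over 4 possible intermediate vertex sequences; the minimum is 6, attained along the walk 0 → 1 → 1 → 1.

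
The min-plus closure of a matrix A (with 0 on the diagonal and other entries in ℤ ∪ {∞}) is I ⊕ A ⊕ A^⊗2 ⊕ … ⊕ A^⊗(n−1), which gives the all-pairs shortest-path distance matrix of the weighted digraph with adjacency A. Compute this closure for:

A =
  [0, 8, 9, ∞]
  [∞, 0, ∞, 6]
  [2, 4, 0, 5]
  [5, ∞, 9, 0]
Closure =
  [0, 8, 9, 14]
  [11, 0, 15, 6]
  [2, 4, 0, 5]
  [5, 13, 9, 0]

This is the Floyd-Warshall all-pairs shortest-path computation. For each intermediate vertex k = 0, 1, …, 3, update dist[i][j] ← min(dist[i][j], dist[i][k] + dist[k][j]). The final matrix gives, for each (i, j), the minimum total weight of any directed path from i to j (possibly empty when i = j).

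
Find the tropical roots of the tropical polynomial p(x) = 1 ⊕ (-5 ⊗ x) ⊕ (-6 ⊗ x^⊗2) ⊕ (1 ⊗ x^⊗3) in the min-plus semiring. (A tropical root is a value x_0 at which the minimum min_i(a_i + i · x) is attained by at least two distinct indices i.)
Roots: {-7, 1, 6}

Each tropical root is a break point of the lower envelope of the lines y = a_i + i · x (there are 4 lines, with slopes 0, 1, ..., 3). Only the lines that attain the minimum somewhere contribute to roots; other lines are dominated. Here the surviving (envelope) indices are i = 3, i = 2, i = 1, i = 0.
Intersections between consecutive envelope lines give the roots: for adjacent envelope indices i < j the intersection is x = (a_i − a_j) / (j − i). Reading off the sorted break points: {-7, 1, 6}.
Verification: at each break x_0, at least two indices attain the minimum of min_i(a_i + i · x_0).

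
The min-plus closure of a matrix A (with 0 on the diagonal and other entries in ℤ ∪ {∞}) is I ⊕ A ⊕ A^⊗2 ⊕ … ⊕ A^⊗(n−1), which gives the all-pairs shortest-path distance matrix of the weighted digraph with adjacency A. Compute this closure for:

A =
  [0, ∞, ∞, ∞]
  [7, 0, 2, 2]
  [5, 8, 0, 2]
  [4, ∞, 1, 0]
Closure =
  [0, ∞, ∞, ∞]
  [6, 0, 2, 2]
  [5, 8, 0, 2]
  [4, 9, 1, 0]

This is the Floyd-Warshall all-pairs shortest-path computation. For each intermediate vertex k = 0, 1, …, 3, update dist[i][j] ← min(dist[i][j], dist[i][k] + dist[k][j]). The final matrix gives, for each (i, j), the minimum total weight of any directed path from i to j (possibly empty when i = j).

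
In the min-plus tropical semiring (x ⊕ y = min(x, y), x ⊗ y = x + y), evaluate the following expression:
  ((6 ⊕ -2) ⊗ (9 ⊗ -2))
((6 ⊕ -2) ⊗ (9 ⊗ -2)) = 5

Expand innermost to outermost. Recall ⊕ takes the minimum of its arguments and ⊗ takes their sum. Working out the expression ((6 ⊕ -2) ⊗ (9 ⊗ -2)) gives 5.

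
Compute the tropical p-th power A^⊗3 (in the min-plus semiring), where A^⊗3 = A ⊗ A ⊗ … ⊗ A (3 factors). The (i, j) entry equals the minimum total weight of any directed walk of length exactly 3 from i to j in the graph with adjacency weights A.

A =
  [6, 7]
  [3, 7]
A^⊗3 =
  [16, 17]
  [13, 16]

Each entry (A^⊗3)_ij equals the minimum over all length-3 walks i = v_0 → v_1 → … → v_3 = j of Σ_t A[v_t][v_{t+1}]. For example, for (i, j) = (0, 1) we minimise over 4 possible intermediate vertex sequences; the minimum is 17, attained along the walk 0 → 1 → 0 → 1.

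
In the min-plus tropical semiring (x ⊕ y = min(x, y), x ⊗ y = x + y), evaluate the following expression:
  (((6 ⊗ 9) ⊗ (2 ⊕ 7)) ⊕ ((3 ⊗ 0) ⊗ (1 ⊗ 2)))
(((6 ⊗ 9) ⊗ (2 ⊕ 7)) ⊕ ((3 ⊗ 0) ⊗ (1 ⊗ 2))) = 6

Expand innermost to outermost. Recall ⊕ takes the minimum of its arguments and ⊗ takes their sum. Working out the expression (((6 ⊗ 9) ⊗ (2 ⊕ 7)) ⊕ ((3 ⊗ 0) ⊗ (1 ⊗ 2))) gives 6.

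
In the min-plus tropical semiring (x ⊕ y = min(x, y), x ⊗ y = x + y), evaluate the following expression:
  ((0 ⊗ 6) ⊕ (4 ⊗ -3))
((0 ⊗ 6) ⊕ (4 ⊗ -3)) = 1

Expand innermost to outermost. Recall ⊕ takes the minimum of its arguments and ⊗ takes their sum. Working out the expression ((0 ⊗ 6) ⊕ (4 ⊗ -3)) gives 1.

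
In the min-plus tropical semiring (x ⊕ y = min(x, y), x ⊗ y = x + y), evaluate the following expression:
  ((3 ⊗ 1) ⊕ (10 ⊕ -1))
((3 ⊗ 1) ⊕ (10 ⊕ -1)) = -1

Expand innermost to outermost. Recall ⊕ takes the minimum of its arguments and ⊗ takes their sum. Working out the expression ((3 ⊗ 1) ⊕ (10 ⊕ -1)) gives -1.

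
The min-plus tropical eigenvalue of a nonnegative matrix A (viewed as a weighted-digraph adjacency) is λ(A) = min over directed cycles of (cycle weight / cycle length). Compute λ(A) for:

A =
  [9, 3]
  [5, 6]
λ(A) = 4

Enumerate directed cycles and compute their means (weight / length). Sample:
  cycle 0 → 0: weight = 9, length = 1, mean = 9/1 ≈ 9.000
  cycle 1 → 1: weight = 6, length = 1, mean = 6/1 ≈ 6.000
  cycle 0 → 1 → 0: weight = 8, length = 2, mean = 8/2 ≈ 4.000
  cycle 1 → 0 → 1: weight = 8, length = 2, mean = 8/2 ≈ 4.000
Minimum mean = 4.000, attained e.g. along the cycle 0 → 1 → 0 with weight 8 and length 2. So λ(A) = 8/2 = 4.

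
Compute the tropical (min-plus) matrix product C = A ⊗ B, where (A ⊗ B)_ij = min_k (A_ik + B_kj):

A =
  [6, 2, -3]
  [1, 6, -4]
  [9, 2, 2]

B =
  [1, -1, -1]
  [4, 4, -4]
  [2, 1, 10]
A ⊗ B =
  [-1, -2, -2]
  [-2, -3, 0]
  [4, 3, -2]

Apply the min-plus product entry-by-entry:
  C[0][0] = min over k of (A[0][0] + B[0][0] = 6 + 1 = 7, A[0][1] + B[1][0] = 2 + 4 = 6, A[0][2] + B[2][0] = -3 + 2 = -1) = -1 (attained at k = 2)
  C[0][1] = min over k of (A[0][0] + B[0][1] = 6 + -1 = 5, A[0][1] + B[1][1] = 2 + 4 = 6, A[0][2] + B[2][1] = -3 + 1 = -2) = -2 (attained at k = 2)
  C[0][2] = min over k of (A[0][0] + B[0][2] = 6 + -1 = 5, A[0][1] + B[1][2] = 2 + -4 = -2, A[0][2] + B[2][2] = -3 + 10 = 7) = -2 (attained at k = 1)
  C[1][0] = min over k of (A[1][0] + B[0][0] = 1 + 1 = 2, A[1][1] + B[1][0] = 6 + 4 = 10, A[1][2] + B[2][0] = -4 + 2 = -2) = -2 (attained at k = 2)
  C[1][1] = min over k of (A[1][0] + B[0][1] = 1 + -1 = 0, A[1][1] + B[1][1] = 6 + 4 = 10, A[1][2] + B[2][1] = -4 + 1 = -3) = -3 (attained at k = 2)
  C[1][2] = min over k of (A[1][0] + B[0][2] = 1 + -1 = 0, A[1][1] + B[1][2] = 6 + -4 = 2, A[1][2] + B[2][2] = -4 + 10 = 6) = 0 (attained at k = 0)
  C[2][0] = min over k of (A[2][0] + B[0][0] = 9 + 1 = 10, A[2][1] + B[1][0] = 2 + 4 = 6, A[2][2] + B[2][0] = 2 + 2 = 4) = 4 (attained at k = 2)
  C[2][1] = min over k of (A[2][0] + B[0][1] = 9 + -1 = 8, A[2][1] + B[1][1] = 2 + 4 = 6, A[2][2] + B[2][1] = 2 + 1 = 3) = 3 (attained at k = 2)
  C[2][2] = min over k of (A[2][0] + B[0][2] = 9 + -1 = 8, A[2][1] + B[1][2] = 2 + -4 = -2, A[2][2] + B[2][2] = 2 + 10 = 12) = -2 (attained at k = 1)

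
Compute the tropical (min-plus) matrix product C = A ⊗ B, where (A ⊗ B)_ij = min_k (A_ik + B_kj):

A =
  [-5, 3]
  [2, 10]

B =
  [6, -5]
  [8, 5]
A ⊗ B =
  [1, -10]
  [8, -3]

Apply the min-plus product entry-by-entry:
  C[0][0] = min over k of (A[0][0] + B[0][0] = -5 + 6 = 1, A[0][1] + B[1][0] = 3 + 8 = 11) = 1 (attained at k = 0)
  C[0][1] = min over k of (A[0][0] + B[0][1] = -5 + -5 = -10, A[0][1] + B[1][1] = 3 + 5 = 8) = -10 (attained at k = 0)
  C[1][0] = min over k of (A[1][0] + B[0][0] = 2 + 6 = 8, A[1][1] + B[1][0] = 10 + 8 = 18) = 8 (attained at k = 0)
  C[1][1] = min over k of (A[1][0] + B[0][1] = 2 + -5 = -3, A[1][1] + B[1][1] = 10 + 5 = 15) = -3 (attained at k = 0)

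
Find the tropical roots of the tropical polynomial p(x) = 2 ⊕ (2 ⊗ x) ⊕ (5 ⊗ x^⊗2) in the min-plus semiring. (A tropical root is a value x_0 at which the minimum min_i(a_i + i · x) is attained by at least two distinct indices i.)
Roots: {-3, 0}

Each tropical root is a break point of the lower envelope of the lines y = a_i + i · x (there are 3 lines, with slopes 0, 1, ..., 2). Only the lines that attain the minimum somewhere contribute to roots; other lines are dominated. Here the surviving (envelope) indices are i = 2, i = 1, i = 0.
Intersections between consecutive envelope lines give the roots: for adjacent envelope indices i < j the intersection is x = (a_i − a_j) / (j − i). Reading off the sorted break points: {-3, 0}.
Verification: at each break x_0, at least two indices attain the minimum of min_i(a_i + i · x_0).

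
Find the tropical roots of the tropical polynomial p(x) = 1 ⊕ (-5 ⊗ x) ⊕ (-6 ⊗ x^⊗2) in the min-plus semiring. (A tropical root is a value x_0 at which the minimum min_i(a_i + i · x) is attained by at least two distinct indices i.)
Roots: {1, 6}

Each tropical root is a break point of the lower envelope of the lines y = a_i + i · x (there are 3 lines, with slopes 0, 1, ..., 2). Only the lines that attain the minimum somewhere contribute to roots; other lines are dominated. Here the surviving (envelope) indices are i = 2, i = 1, i = 0.
Intersections between consecutive envelope lines give the roots: for adjacent envelope indices i < j the intersection is x = (a_i − a_j) / (j − i). Reading off the sorted break points: {1, 6}.
Verification: at each break x_0, at least two indices attain the minimum of min_i(a_i + i · x_0).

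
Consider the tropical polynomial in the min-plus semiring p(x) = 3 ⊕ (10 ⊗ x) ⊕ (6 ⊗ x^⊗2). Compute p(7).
p(7) = 3

A tropical monomial a ⊗ x^⊗i evaluates to a + i · x. Evaluating each term at x = 7:
  Term 0 contributes 3 + 0 · 7 = 3
  Term 1 contributes 10 + 1 · 7 = 17
  Term 2 contributes 6 + 2 · 7 = 20
p(7) = ⊕ of these = min[3, 17, 20] = 3.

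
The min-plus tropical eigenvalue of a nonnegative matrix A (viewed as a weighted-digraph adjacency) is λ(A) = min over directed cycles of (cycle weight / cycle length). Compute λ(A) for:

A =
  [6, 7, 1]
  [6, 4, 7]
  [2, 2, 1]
λ(A) = 1

Enumerate directed cycles and compute their means (weight / length). Sample:
  cycle 0 → 0: weight = 6, length = 1, mean = 6/1 ≈ 6.000
  cycle 1 → 1: weight = 4, length = 1, mean = 4/1 ≈ 4.000
  cycle 2 → 2: weight = 1, length = 1, mean = 1/1 ≈ 1.000
  cycle 0 → 1 → 0: weight = 13, length = 2, mean = 13/2 ≈ 6.500
  cycle 0 → 2 → 0: weight = 3, length = 2, mean = 3/2 ≈ 1.500
  cycle 1 → 0 → 1: weight = 13, length = 2, mean = 13/2 ≈ 6.500
Minimum mean = 1.000, attained e.g. along the cycle 2 → 2 with weight 1 and length 1. So λ(A) = 1/1 = 1.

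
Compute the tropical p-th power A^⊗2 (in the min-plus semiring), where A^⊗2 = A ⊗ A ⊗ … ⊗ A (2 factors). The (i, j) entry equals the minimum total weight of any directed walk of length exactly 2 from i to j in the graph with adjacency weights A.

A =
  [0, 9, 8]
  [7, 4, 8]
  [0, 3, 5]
A^⊗2 =
  [0, 9, 8]
  [7, 8, 12]
  [0, 7, 8]

Each entry (A^⊗2)_ij equals the minimum over all length-2 walks i = v_0 → v_1 → … → v_2 = j of Σ_t A[v_t][v_{t+1}]. For example, for (i, j) = (0, 2) we minimise over 3 possible intermediate vertex sequences; the minimum is 8, attained along the walk 0 → 0 → 2.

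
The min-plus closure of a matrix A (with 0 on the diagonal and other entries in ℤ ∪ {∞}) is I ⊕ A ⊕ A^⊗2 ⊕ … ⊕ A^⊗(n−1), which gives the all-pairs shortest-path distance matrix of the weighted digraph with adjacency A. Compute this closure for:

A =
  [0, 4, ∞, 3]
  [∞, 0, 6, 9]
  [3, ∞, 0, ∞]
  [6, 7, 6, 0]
Closure =
  [0, 4, 9, 3]
  [9, 0, 6, 9]
  [3, 7, 0, 6]
  [6, 7, 6, 0]

This is the Floyd-Warshall all-pairs shortest-path computation. For each intermediate vertex k = 0, 1, …, 3, update dist[i][j] ← min(dist[i][j], dist[i][k] + dist[k][j]). The final matrix gives, for each (i, j), the minimum total weight of any directed path from i to j (possibly empty when i = j).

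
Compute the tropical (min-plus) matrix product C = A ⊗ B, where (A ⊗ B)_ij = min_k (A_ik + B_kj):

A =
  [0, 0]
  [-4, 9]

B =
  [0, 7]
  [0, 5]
A ⊗ B =
  [0, 5]
  [-4, 3]

Apply the min-plus product entry-by-entry:
  C[0][0] = min over k of (A[0][0] + B[0][0] = 0 + 0 = 0, A[0][1] + B[1][0] = 0 + 0 = 0) = 0 (attained at k = 0)
  C[0][1] = min over k of (A[0][0] + B[0][1] = 0 + 7 = 7, A[0][1] + B[1][1] = 0 + 5 = 5) = 5 (attained at k = 1)
  C[1][0] = min over k of (A[1][0] + B[0][0] = -4 + 0 = -4, A[1][1] + B[1][0] = 9 + 0 = 9) = -4 (attained at k = 0)
  C[1][1] = min over k of (A[1][0] + B[0][1] = -4 + 7 = 3, A[1][1] + B[1][1] = 9 + 5 = 14) = 3 (attained at k = 0)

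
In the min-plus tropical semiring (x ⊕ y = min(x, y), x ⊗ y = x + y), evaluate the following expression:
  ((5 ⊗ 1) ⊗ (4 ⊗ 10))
((5 ⊗ 1) ⊗ (4 ⊗ 10)) = 20

Expand innermost to outermost. Recall ⊕ takes the minimum of its arguments and ⊗ takes their sum. Working out the expression ((5 ⊗ 1) ⊗ (4 ⊗ 10)) gives 20.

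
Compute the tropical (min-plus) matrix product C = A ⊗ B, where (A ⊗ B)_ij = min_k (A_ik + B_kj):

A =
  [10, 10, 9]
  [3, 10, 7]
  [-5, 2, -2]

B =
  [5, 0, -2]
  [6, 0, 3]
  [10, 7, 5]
A ⊗ B =
  [15, 10, 8]
  [8, 3, 1]
  [0, -5, -7]

Apply the min-plus product entry-by-entry:
  C[0][0] = min over k of (A[0][0] + B[0][0] = 10 + 5 = 15, A[0][1] + B[1][0] = 10 + 6 = 16, A[0][2] + B[2][0] = 9 + 10 = 19) = 15 (attained at k = 0)
  C[0][1] = min over k of (A[0][0] + B[0][1] = 10 + 0 = 10, A[0][1] + B[1][1] = 10 + 0 = 10, A[0][2] + B[2][1] = 9 + 7 = 16) = 10 (attained at k = 0)
  C[0][2] = min over k of (A[0][0] + B[0][2] = 10 + -2 = 8, A[0][1] + B[1][2] = 10 + 3 = 13, A[0][2] + B[2][2] = 9 + 5 = 14) = 8 (attained at k = 0)
  C[1][0] = min over k of (A[1][0] + B[0][0] = 3 + 5 = 8, A[1][1] + B[1][0] = 10 + 6 = 16, A[1][2] + B[2][0] = 7 + 10 = 17) = 8 (attained at k = 0)
  C[1][1] = min over k of (A[1][0] + B[0][1] = 3 + 0 = 3, A[1][1] + B[1][1] = 10 + 0 = 10, A[1][2] + B[2][1] = 7 + 7 = 14) = 3 (attained at k = 0)
  C[1][2] = min over k of (A[1][0] + B[0][2] = 3 + -2 = 1, A[1][1] + B[1][2] = 10 + 3 = 13, A[1][2] + B[2][2] = 7 + 5 = 12) = 1 (attained at k = 0)
  C[2][0] = min over k of (A[2][0] + B[0][0] = -5 + 5 = 0, A[2][1] + B[1][0] = 2 + 6 = 8, A[2][2] + B[2][0] = -2 + 10 = 8) = 0 (attained at k = 0)
  C[2][1] = min over k of (A[2][0] + B[0][1] = -5 + 0 = -5, A[2][1] + B[1][1] = 2 + 0 = 2, A[2][2] + B[2][1] = -2 + 7 = 5) = -5 (attained at k = 0)
  C[2][2] = min over k of (A[2][0] + B[0][2] = -5 + -2 = -7, A[2][1] + B[1][2] = 2 + 3 = 5, A[2][2] + B[2][2] = -2 + 5 = 3) = -7 (attained at k = 0)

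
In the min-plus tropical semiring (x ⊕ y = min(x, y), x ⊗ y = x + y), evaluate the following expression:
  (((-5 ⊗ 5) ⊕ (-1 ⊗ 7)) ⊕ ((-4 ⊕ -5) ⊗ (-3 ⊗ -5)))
(((-5 ⊗ 5) ⊕ (-1 ⊗ 7)) ⊕ ((-4 ⊕ -5) ⊗ (-3 ⊗ -5))) = -13

Expand innermost to outermost. Recall ⊕ takes the minimum of its arguments and ⊗ takes their sum. Working out the expression (((-5 ⊗ 5) ⊕ (-1 ⊗ 7)) ⊕ ((-4 ⊕ -5) ⊗ (-3 ⊗ -5))) gives -13.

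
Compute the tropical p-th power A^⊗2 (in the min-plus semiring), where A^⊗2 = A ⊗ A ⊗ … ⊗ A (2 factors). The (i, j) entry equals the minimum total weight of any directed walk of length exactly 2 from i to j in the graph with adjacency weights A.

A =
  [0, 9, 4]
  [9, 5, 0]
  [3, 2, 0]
A^⊗2 =
  [0, 6, 4]
  [3, 2, 0]
  [3, 2, 0]

Each entry (A^⊗2)_ij equals the minimum over all length-2 walks i = v_0 → v_1 → … → v_2 = j of Σ_t A[v_t][v_{t+1}]. For example, for (i, j) = (0, 2) we minimise over 3 possible intermediate vertex sequences; the minimum is 4, attained along the walk 0 → 0 → 2.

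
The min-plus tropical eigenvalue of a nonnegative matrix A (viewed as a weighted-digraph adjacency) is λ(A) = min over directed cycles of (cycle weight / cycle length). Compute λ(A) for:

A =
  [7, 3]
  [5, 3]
λ(A) = 3

Enumerate directed cycles and compute their means (weight / length). Sample:
  cycle 0 → 0: weight = 7, length = 1, mean = 7/1 ≈ 7.000
  cycle 1 → 1: weight = 3, length = 1, mean = 3/1 ≈ 3.000
  cycle 0 → 1 → 0: weight = 8, length = 2, mean = 8/2 ≈ 4.000
  cycle 1 → 0 → 1: weight = 8, length = 2, mean = 8/2 ≈ 4.000
Minimum mean = 3.000, attained e.g. along the cycle 1 → 1 with weight 3 and length 1. So λ(A) = 3/1 = 3.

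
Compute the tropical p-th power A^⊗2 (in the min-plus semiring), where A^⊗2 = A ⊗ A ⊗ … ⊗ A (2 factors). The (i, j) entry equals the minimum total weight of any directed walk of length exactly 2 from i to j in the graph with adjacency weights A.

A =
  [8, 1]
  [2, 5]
A^⊗2 =
  [3, 6]
  [7, 3]

Each entry (A^⊗2)_ij equals the minimum over all length-2 walks i = v_0 → v_1 → … → v_2 = j of Σ_t A[v_t][v_{t+1}]. For example, for (i, j) = (0, 1) we minimise over 2 possible intermediate vertex sequences; the minimum is 6, attained along the walk 0 → 1 → 1.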